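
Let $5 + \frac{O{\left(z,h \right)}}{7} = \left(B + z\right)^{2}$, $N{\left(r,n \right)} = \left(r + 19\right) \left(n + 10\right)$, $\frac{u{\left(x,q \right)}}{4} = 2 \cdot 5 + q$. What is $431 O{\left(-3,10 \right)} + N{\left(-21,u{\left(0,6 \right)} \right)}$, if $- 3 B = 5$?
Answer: $\frac{454235}{9} \approx 50471.0$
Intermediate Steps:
$B = - \frac{5}{3}$ ($B = \left(- \frac{1}{3}\right) 5 = - \frac{5}{3} \approx -1.6667$)
$u{\left(x,q \right)} = 40 + 4 q$ ($u{\left(x,q \right)} = 4 \left(2 \cdot 5 + q\right) = 4 \left(10 + q\right) = 40 + 4 q$)
$N{\left(r,n \right)} = \left(10 + n\right) \left(19 + r\right)$ ($N{\left(r,n \right)} = \left(19 + r\right) \left(10 + n\right) = \left(10 + n\right) \left(19 + r\right)$)
$O{\left(z,h \right)} = -35 + 7 \left(- \frac{5}{3} + z\right)^{2}$
$431 O{\left(-3,10 \right)} + N{\left(-21,u{\left(0,6 \right)} \right)} = 431 \left(-35 + \frac{7 \left(-5 + 3 \left(-3\right)\right)^{2}}{9}\right) + \left(190 + 10 \left(-21\right) + 19 \left(40 + 4 \cdot 6\right) + \left(40 + 4 \cdot 6\right) \left(-21\right)\right) = 431 \left(-35 + \frac{7 \left(-5 - 9\right)^{2}}{9}\right) + \left(190 - 210 + 19 \left(40 + 24\right) + \left(40 + 24\right) \left(-21\right)\right) = 431 \left(-35 + \frac{7 \left(-14\right)^{2}}{9}\right) + \left(190 - 210 + 19 \cdot 64 + 64 \left(-21\right)\right) = 431 \left(-35 + \frac{7}{9} \cdot 196\right) + \left(190 - 210 + 1216 - 1344\right) = 431 \left(-35 + \frac{1372}{9}\right) - 148 = 431 \cdot \frac{1057}{9} - 148 = \frac{455567}{9} - 148 = \frac{454235}{9}$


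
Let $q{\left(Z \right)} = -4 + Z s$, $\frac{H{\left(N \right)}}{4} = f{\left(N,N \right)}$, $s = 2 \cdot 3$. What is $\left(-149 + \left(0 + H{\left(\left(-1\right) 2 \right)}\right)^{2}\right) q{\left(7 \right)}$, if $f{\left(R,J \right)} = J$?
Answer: $-3230$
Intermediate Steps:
$s = 6$
$H{\left(N \right)} = 4 N$
$q{\left(Z \right)} = -4 + 6 Z$ ($q{\left(Z \right)} = -4 + Z 6 = -4 + 6 Z$)
$\left(-149 + \left(0 + H{\left(\left(-1\right) 2 \right)}\right)^{2}\right) q{\left(7 \right)} = \left(-149 + \left(0 + 4 \left(\left(-1\right) 2\right)\right)^{2}\right) \left(-4 + 6 \cdot 7\right) = \left(-149 + \left(0 + 4 \left(-2\right)\right)^{2}\right) \left(-4 + 42\right) = \left(-149 + \left(0 - 8\right)^{2}\right) 38 = \left(-149 + \left(-8\right)^{2}\right) 38 = \left(-149 + 64\right) 38 = \left(-85\right) 38 = -3230$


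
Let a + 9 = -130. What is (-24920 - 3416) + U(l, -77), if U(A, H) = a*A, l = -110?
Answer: -13046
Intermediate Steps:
a = -139 (a = -9 - 130 = -139)
U(A, H) = -139*A
(-24920 - 3416) + U(l, -77) = (-24920 - 3416) - 139*(-110) = -28336 + 15290 = -13046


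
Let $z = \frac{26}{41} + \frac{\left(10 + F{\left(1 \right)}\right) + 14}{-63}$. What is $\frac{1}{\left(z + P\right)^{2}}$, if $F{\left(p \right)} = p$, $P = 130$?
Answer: $\frac{6671889}{113166978409} \approx 5.8956 \cdot 10^{-5}$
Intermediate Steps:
$z = \frac{613}{2583}$ ($z = \frac{26}{41} + \frac{\left(10 + 1\right) + 14}{-63} = 26 \cdot \frac{1}{41} + \left(11 + 14\right) \left(- \frac{1}{63}\right) = \frac{26}{41} + 25 \left(- \frac{1}{63}\right) = \frac{26}{41} - \frac{25}{63} = \frac{613}{2583} \approx 0.23732$)
$\frac{1}{\left(z + P\right)^{2}} = \frac{1}{\left(\frac{613}{2583} + 130\right)^{2}} = \frac{1}{\left(\frac{336403}{2583}\right)^{2}} = \frac{1}{\frac{113166978409}{6671889}} = \frac{6671889}{113166978409}$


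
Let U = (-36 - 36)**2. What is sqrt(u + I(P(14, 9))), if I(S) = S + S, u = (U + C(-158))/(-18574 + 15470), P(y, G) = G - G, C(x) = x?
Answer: I*sqrt(243761)/388 ≈ 1.2725*I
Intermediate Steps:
U = 5184 (U = (-72)**2 = 5184)
P(y, G) = 0
u = -2513/1552 (u = (5184 - 158)/(-18574 + 15470) = 5026/(-3104) = 5026*(-1/3104) = -2513/1552 ≈ -1.6192)
I(S) = 2*S
sqrt(u + I(P(14, 9))) = sqrt(-2513/1552 + 2*0) = sqrt(-2513/1552 + 0) = sqrt(-2513/1552) = I*sqrt(243761)/388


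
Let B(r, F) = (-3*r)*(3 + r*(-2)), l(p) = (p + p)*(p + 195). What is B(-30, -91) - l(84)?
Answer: -41202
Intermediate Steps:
l(p) = 2*p*(195 + p) (l(p) = (2*p)*(195 + p) = 2*p*(195 + p))
B(r, F) = -3*r*(3 - 2*r) (B(r, F) = (-3*r)*(3 - 2*r) = -3*r*(3 - 2*r))
B(-30, -91) - l(84) = 3*(-30)*(-3 + 2*(-30)) - 2*84*(195 + 84) = 3*(-30)*(-3 - 60) - 2*84*279 = 3*(-30)*(-63) - 1*46872 = 5670 - 46872 = -41202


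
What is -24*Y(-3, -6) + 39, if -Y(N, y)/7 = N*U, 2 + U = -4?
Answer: 3063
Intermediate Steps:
U = -6 (U = -2 - 4 = -6)
Y(N, y) = 42*N (Y(N, y) = -7*N*(-6) = -(-42)*N = 42*N)
-24*Y(-3, -6) + 39 = -1008*(-3) + 39 = -24*(-126) + 39 = 3024 + 39 = 3063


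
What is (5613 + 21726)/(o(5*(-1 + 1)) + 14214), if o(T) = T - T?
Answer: 9113/4738 ≈ 1.9234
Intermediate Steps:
o(T) = 0
(5613 + 21726)/(o(5*(-1 + 1)) + 14214) = (5613 + 21726)/(0 + 14214) = 27339/14214 = 27339*(1/14214) = 9113/4738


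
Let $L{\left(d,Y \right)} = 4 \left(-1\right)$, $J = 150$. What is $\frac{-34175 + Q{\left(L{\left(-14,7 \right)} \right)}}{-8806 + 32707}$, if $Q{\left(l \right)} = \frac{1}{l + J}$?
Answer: $- \frac{1663183}{1163182} \approx -1.4299$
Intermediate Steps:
$L{\left(d,Y \right)} = -4$
$Q{\left(l \right)} = \frac{1}{150 + l}$ ($Q{\left(l \right)} = \frac{1}{l + 150} = \frac{1}{150 + l}$)
$\frac{-34175 + Q{\left(L{\left(-14,7 \right)} \right)}}{-8806 + 32707} = \frac{-34175 + \frac{1}{150 - 4}}{-8806 + 32707} = \frac{-34175 + \frac{1}{146}}{23901} = \left(-34175 + \frac{1}{146}\right) \frac{1}{23901} = \left(- \frac{4989549}{146}\right) \frac{1}{23901} = - \frac{1663183}{1163182}$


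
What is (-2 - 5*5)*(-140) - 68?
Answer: 3712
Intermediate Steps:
(-2 - 5*5)*(-140) - 68 = (-2 - 25)*(-140) - 68 = -27*(-140) - 68 = 3780 - 68 = 3712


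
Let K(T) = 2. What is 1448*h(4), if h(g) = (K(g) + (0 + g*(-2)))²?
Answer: 52128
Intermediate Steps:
h(g) = (2 - 2*g)² (h(g) = (2 + (0 + g*(-2)))² = (2 + (0 - 2*g))² = (2 - 2*g)²)
1448*h(4) = 1448*(4*(-1 + 4)²) = 1448*(4*3²) = 1448*(4*9) = 1448*36 = 52128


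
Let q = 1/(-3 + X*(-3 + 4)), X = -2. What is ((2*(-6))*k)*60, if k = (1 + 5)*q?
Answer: 864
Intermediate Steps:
q = -⅕ (q = 1/(-3 - 2*(-3 + 4)) = 1/(-3 - 2*1) = 1/(-3 - 2) = 1/(-5) = -⅕ ≈ -0.20000)
k = -6/5 (k = (1 + 5)*(-⅕) = 6*(-⅕) = -6/5 ≈ -1.2000)
((2*(-6))*k)*60 = ((2*(-6))*(-6/5))*60 = -12*(-6/5)*60 = (72/5)*60 = 864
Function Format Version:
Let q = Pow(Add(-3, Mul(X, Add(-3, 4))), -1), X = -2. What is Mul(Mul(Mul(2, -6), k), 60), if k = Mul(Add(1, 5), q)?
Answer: 864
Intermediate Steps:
q = Rational(-1, 5) (q = Pow(Add(-3, Mul(-2, Add(-3, 4))), -1) = Pow(Add(-3, Mul(-2, 1)), -1) = Pow(Add(-3, -2), -1) = Pow(-5, -1) = Rational(-1, 5) ≈ -0.20000)
k = Rational(-6, 5) (k = Mul(Add(1, 5), Rational(-1, 5)) = Mul(6, Rational(-1, 5)) = Rational(-6, 5) ≈ -1.2000)
Mul(Mul(Mul(2, -6), k), 60) = Mul(Mul(Mul(2, -6), Rational(-6, 5)), 60) = Mul(Mul(-12, Rational(-6, 5)), 60) = Mul(Rational(72, 5), 60) = 864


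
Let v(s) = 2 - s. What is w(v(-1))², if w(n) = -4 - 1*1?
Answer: 25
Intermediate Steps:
w(n) = -5 (w(n) = -4 - 1 = -5)
w(v(-1))² = (-5)² = 25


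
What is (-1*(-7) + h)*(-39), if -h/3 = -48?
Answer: -5889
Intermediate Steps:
h = 144 (h = -3*(-48) = 144)
(-1*(-7) + h)*(-39) = (-1*(-7) + 144)*(-39) = (7 + 144)*(-39) = 151*(-39) = -5889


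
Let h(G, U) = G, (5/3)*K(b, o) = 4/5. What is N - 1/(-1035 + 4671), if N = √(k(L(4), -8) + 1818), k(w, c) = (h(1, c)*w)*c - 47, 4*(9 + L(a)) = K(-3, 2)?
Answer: -1/3636 + √46051/5 ≈ 42.919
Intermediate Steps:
K(b, o) = 12/25 (K(b, o) = 3*(4/5)/5 = 3*(4*(⅕))/5 = (⅗)*(⅘) = 12/25)
L(a) = -222/25 (L(a) = -9 + (¼)*(12/25) = -9 + 3/25 = -222/25)
k(w, c) = -47 + c*w (k(w, c) = (1*w)*c - 47 = w*c - 47 = c*w - 47 = -47 + c*w)
N = √46051/5 (N = √((-47 - 8*(-222/25)) + 1818) = √((-47 + 1776/25) + 1818) = √(601/25 + 1818) = √(46051/25) = √46051/5 ≈ 42.919)
N - 1/(-1035 + 4671) = √46051/5 - 1/(-1035 + 4671) = √46051/5 - 1/3636 = -1/3636 + √46051/5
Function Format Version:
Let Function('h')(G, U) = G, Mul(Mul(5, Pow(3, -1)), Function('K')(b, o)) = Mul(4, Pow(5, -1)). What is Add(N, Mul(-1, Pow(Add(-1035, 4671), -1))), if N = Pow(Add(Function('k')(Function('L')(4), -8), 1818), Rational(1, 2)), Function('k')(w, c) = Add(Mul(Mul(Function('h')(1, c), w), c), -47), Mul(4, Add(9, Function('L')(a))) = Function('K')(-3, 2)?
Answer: Add(Rational(-1, 3636), Mul(Rational(1, 5), Pow(46051, Rational(1, 2)))) ≈ 42.919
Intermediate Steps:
Function('K')(b, o) = Rational(12, 25) (Function('K')(b, o) = Mul(Rational(3, 5), Mul(4, Pow(5, -1))) = Mul(Rational(3, 5), Mul(4, Rational(1, 5))) = Mul(Rational(3, 5), Rational(4, 5)) = Rational(12, 25))
Function('L')(a) = Rational(-222, 25) (Function('L')(a) = Add(-9, Mul(Rational(1, 4), Rational(12, 25))) = Add(-9, Rational(3, 25)) = Rational(-222, 25))
Function('k')(w, c) = Add(-47, Mul(c, w)) (Function('k')(w, c) = Add(Mul(Mul(1, w), c), -47) = Add(Mul(w, c), -47) = Add(Mul(c, w), -47) = Add(-47, Mul(c, w)))
N = Mul(Rational(1, 5), Pow(46051, Rational(1, 2))) (N = Pow(Add(Add(-47, Mul(-8, Rational(-222, 25))), 1818), Rational(1, 2)) = Pow(Add(Add(-47, Rational(1776, 25)), 1818), Rational(1, 2)) = Pow(Add(Rational(601, 25), 1818), Rational(1, 2)) = Pow(Rational(46051, 25), Rational(1, 2)) = Mul(Rational(1, 5), Pow(46051, Rational(1, 2))) ≈ 42.919)
Add(N, Mul(-1, Pow(Add(-1035, 4671), -1))) = Add(Mul(Rational(1, 5), Pow(46051, Rational(1, 2))), Mul(-1, Pow(Add(-1035, 4671), -1))) = Add(Mul(Rational(1, 5), Pow(46051, Rational(1, 2))), Mul(-1, Pow(3636, -1))) = Add(Mul(Rational(1, 5), Pow(46051, Rational(1, 2))), Mul(-1, Rational(1, 3636))) = Add(Mul(Rational(1, 5), Pow(46051, Rational(1, 2))), Rational(-1, 3636)) = Add(Rational(-1, 3636), Mul(Rational(1, 5), Pow(46051, Rational(1, 2))))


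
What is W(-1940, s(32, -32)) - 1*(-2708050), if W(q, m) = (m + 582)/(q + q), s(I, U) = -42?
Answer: 525361673/194 ≈ 2.7080e+6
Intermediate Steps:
W(q, m) = (582 + m)/(2*q) (W(q, m) = (582 + m)/((2*q)) = (582 + m)*(1/(2*q)) = (582 + m)/(2*q))
W(-1940, s(32, -32)) - 1*(-2708050) = (1/2)*(582 - 42)/(-1940) - 1*(-2708050) = (1/2)*(-1/1940)*540 + 2708050 = -27/194 + 2708050 = 525361673/194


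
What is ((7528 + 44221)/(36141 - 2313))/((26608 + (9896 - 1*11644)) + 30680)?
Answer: 51749/1878807120 ≈ 2.7544e-5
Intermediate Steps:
((7528 + 44221)/(36141 - 2313))/((26608 + (9896 - 1*11644)) + 30680) = (51749/33828)/((26608 + (9896 - 11644)) + 30680) = (51749*(1/33828))/((26608 - 1748) + 30680) = 51749/(33828*(24860 + 30680)) = (51749/33828)/55540 = (51749/33828)*(1/55540) = 51749/1878807120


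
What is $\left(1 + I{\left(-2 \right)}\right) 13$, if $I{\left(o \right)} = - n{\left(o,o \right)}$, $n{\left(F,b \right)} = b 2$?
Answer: $65$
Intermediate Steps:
$n{\left(F,b \right)} = 2 b$
$I{\left(o \right)} = - 2 o$
$\left(1 + I{\left(-2 \right)}\right) 13 = \left(1 - -4\right) 13 = \left(1 + 4\right) 13 = 5 \cdot 13 = 65$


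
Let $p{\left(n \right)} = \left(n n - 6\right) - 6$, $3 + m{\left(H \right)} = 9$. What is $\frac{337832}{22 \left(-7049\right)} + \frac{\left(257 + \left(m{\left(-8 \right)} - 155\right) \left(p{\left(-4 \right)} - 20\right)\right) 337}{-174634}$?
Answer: $- \frac{8955409537}{1230995066} \approx -7.2749$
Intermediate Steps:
$m{\left(H \right)} = 6$ ($m{\left(H \right)} = -3 + 9 = 6$)
$p{\left(n \right)} = -12 + n^{2}$ ($p{\left(n \right)} = \left(n^{2} - 6\right) - 6 = \left(-6 + n^{2}\right) - 6 = -12 + n^{2}$)
$\frac{337832}{22 \left(-7049\right)} + \frac{\left(257 + \left(m{\left(-8 \right)} - 155\right) \left(p{\left(-4 \right)} - 20\right)\right) 337}{-174634} = \frac{337832}{22 \left(-7049\right)} + \frac{\left(257 + \left(6 - 155\right) \left(\left(-12 + \left(-4\right)^{2}\right) - 20\right)\right) 337}{-174634} = \frac{337832}{-155078} + \left(257 - 149 \left(\left(-12 + 16\right) - 20\right)\right) 337 \left(- \frac{1}{174634}\right) = 337832 \left(- \frac{1}{155078}\right) + \left(257 - 149 \left(4 - 20\right)\right) 337 \left(- \frac{1}{174634}\right) = - \frac{15356}{7049} + \left(257 - -2384\right) 337 \left(- \frac{1}{174634}\right) = - \frac{15356}{7049} + \left(257 + 2384\right) 337 \left(- \frac{1}{174634}\right) = - \frac{15356}{7049} + 2641 \cdot 337 \left(- \frac{1}{174634}\right) = - \frac{15356}{7049} + 890017 \left(- \frac{1}{174634}\right) = - \frac{15356}{7049} - \frac{890017}{174634} = - \frac{8955409537}{1230995066}$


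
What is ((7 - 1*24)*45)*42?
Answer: -32130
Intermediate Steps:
((7 - 1*24)*45)*42 = ((7 - 24)*45)*42 = -17*45*42 = -765*42 = -32130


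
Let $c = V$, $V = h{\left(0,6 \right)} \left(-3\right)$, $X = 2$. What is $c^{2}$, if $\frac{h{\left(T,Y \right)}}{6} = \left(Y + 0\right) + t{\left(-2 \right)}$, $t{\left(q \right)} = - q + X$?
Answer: $32400$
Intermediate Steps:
$t{\left(q \right)} = 2 - q$ ($t{\left(q \right)} = - q + 2 = 2 - q$)
$h{\left(T,Y \right)} = 24 + 6 Y$ ($h{\left(T,Y \right)} = 6 \left(\left(Y + 0\right) + \left(2 - -2\right)\right) = 6 \left(Y + \left(2 + 2\right)\right) = 6 \left(Y + 4\right) = 6 \left(4 + Y\right) = 24 + 6 Y$)
$V = -180$ ($V = \left(24 + 6 \cdot 6\right) \left(-3\right) = \left(24 + 36\right) \left(-3\right) = 60 \left(-3\right) = -180$)
$c = -180$
$c^{2} = \left(-180\right)^{2} = 32400$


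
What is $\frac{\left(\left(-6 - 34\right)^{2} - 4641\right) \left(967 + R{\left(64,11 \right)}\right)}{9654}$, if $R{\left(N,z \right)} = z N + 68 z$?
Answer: $- \frac{7356179}{9654} \approx -761.98$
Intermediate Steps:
$R{\left(N,z \right)} = 68 z + N z$ ($R{\left(N,z \right)} = N z + 68 z = 68 z + N z$)
$\frac{\left(\left(-6 - 34\right)^{2} - 4641\right) \left(967 + R{\left(64,11 \right)}\right)}{9654} = \frac{\left(\left(-6 - 34\right)^{2} - 4641\right) \left(967 + 11 \left(68 + 64\right)\right)}{9654} = \left(\left(-40\right)^{2} - 4641\right) \left(967 + 11 \cdot 132\right) \frac{1}{9654} = \left(1600 - 4641\right) \left(967 + 1452\right) \frac{1}{9654} = \left(-3041\right) 2419 \cdot \frac{1}{9654} = \left(-7356179\right) \frac{1}{9654} = - \frac{7356179}{9654}$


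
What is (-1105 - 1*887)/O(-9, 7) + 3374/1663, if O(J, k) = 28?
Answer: -804556/11641 ≈ -69.114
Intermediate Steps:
(-1105 - 1*887)/O(-9, 7) + 3374/1663 = (-1105 - 1*887)/28 + 3374/1663 = (-1105 - 887)*(1/28) + 3374*(1/1663) = -1992*1/28 + 3374/1663 = -498/7 + 3374/1663 = -804556/11641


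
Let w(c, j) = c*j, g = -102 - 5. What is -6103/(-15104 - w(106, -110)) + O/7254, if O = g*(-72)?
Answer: 3933541/1387932 ≈ 2.8341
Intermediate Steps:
g = -107
O = 7704 (O = -107*(-72) = 7704)
-6103/(-15104 - w(106, -110)) + O/7254 = -6103/(-15104 - 106*(-110)) + 7704/7254 = -6103/(-15104 - 1*(-11660)) + 7704*(1/7254) = -6103/(-15104 + 11660) + 428/403 = -6103/(-3444) + 428/403 = -6103*(-1/3444) + 428/403 = 6103/3444 + 428/403 = 3933541/1387932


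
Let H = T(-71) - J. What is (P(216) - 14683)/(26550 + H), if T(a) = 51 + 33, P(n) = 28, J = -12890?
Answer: -14655/39524 ≈ -0.37079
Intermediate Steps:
T(a) = 84
H = 12974 (H = 84 - 1*(-12890) = 84 + 12890 = 12974)
(P(216) - 14683)/(26550 + H) = (28 - 14683)/(26550 + 12974) = -14655/39524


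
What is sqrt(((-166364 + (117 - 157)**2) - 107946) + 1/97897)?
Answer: I*sqrt(2613604263602493)/97897 ≈ 522.22*I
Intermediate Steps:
sqrt(((-166364 + (117 - 157)**2) - 107946) + 1/97897) = sqrt(((-166364 + (-40)**2) - 107946) + 1/97897) = sqrt(((-166364 + 1600) - 107946) + 1/97897) = sqrt((-164764 - 107946) + 1/97897) = sqrt(-272710 + 1/97897) = sqrt(-26697490869/97897) = I*sqrt(2613604263602493)/97897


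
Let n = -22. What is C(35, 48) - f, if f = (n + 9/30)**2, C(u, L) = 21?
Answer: -44989/100 ≈ -449.89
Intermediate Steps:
f = 47089/100 (f = (-22 + 9/30)**2 = (-22 + 9*(1/30))**2 = (-22 + 3/10)**2 = (-217/10)**2 = 47089/100 ≈ 470.89)
C(35, 48) - f = 21 - 1*47089/100 = 21 - 47089/100 = -44989/100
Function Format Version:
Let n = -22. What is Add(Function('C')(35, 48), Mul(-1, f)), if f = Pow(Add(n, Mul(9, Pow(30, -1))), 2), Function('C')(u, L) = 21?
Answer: Rational(-44989, 100) ≈ -449.89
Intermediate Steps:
f = Rational(47089, 100) (f = Pow(Add(-22, Mul(9, Pow(30, -1))), 2) = Pow(Add(-22, Mul(9, Rational(1, 30))), 2) = Pow(Add(-22, Rational(3, 10)), 2) = Pow(Rational(-217, 10), 2) = Rational(47089, 100) ≈ 470.89)
Add(Function('C')(35, 48), Mul(-1, f)) = Add(21, Mul(-1, Rational(47089, 100))) = Add(21, Rational(-47089, 100)) = Rational(-44989, 100)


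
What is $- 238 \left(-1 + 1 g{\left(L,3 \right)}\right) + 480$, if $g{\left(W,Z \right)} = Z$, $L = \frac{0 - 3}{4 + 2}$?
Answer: $4$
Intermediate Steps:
$L = - \frac{1}{2}$ ($L = - \frac{3}{6} = \left(-3\right) \frac{1}{6} = - \frac{1}{2} \approx -0.5$)
$- 238 \left(-1 + 1 g{\left(L,3 \right)}\right) + 480 = - 238 \left(-1 + 1 \cdot 3\right) + 480 = - 238 \left(-1 + 3\right) + 480 = \left(-238\right) 2 + 480 = -476 + 480 = 4$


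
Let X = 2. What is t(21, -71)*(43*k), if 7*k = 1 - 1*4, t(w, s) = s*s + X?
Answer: -650547/7 ≈ -92935.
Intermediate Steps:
t(w, s) = 2 + s² (t(w, s) = s*s + 2 = s² + 2 = 2 + s²)
k = -3/7 (k = (1 - 1*4)/7 = (1 - 4)/7 = (⅐)*(-3) = -3/7 ≈ -0.42857)
t(21, -71)*(43*k) = (2 + (-71)²)*(43*(-3/7)) = (2 + 5041)*(-129/7) = 5043*(-129/7) = -650547/7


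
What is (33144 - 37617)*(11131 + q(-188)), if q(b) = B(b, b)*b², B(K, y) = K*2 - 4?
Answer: 60025821597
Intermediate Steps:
B(K, y) = -4 + 2*K (B(K, y) = 2*K - 4 = -4 + 2*K)
q(b) = b²*(-4 + 2*b) (q(b) = (-4 + 2*b)*b² = b²*(-4 + 2*b))
(33144 - 37617)*(11131 + q(-188)) = (33144 - 37617)*(11131 + 2*(-188)²*(-2 - 188)) = -4473*(11131 + 2*35344*(-190)) = -4473*(11131 - 13430720) = -4473*(-13419589) = 60025821597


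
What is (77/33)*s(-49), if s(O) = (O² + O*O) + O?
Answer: 33271/3 ≈ 11090.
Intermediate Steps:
s(O) = O + 2*O² (s(O) = (O² + O²) + O = 2*O² + O = O + 2*O²)
(77/33)*s(-49) = (77/33)*(-49*(1 + 2*(-49))) = (77*(1/33))*(-49*(1 - 98)) = 7*(-49*(-97))/3 = (7/3)*4753 = 33271/3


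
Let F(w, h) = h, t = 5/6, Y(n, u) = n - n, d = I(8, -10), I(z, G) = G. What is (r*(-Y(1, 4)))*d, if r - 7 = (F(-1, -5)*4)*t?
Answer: 0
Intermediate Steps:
d = -10
Y(n, u) = 0
t = 5/6 (t = 5*(1/6) = 5/6 ≈ 0.83333)
r = -29/3 (r = 7 - 5*4*(5/6) = 7 - 20*5/6 = 7 - 50/3 = -29/3 ≈ -9.6667)
(r*(-Y(1, 4)))*d = -(-29)*0/3*(-10) = -29/3*0*(-10) = 0*(-10) = 0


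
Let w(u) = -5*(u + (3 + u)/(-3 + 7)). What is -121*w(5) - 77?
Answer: 4158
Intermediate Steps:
w(u) = -15/4 - 25*u/4 (w(u) = -5*(u + (3 + u)/4) = -5*(u + (3 + u)*(1/4)) = -5*(u + (3/4 + u/4)) = -5*(3/4 + 5*u/4) = -15/4 - 25*u/4)
-121*w(5) - 77 = -121*(-15/4 - 25/4*5) - 77 = -121*(-15/4 - 125/4) - 77 = -121*(-35) - 77 = 4235 - 77 = 4158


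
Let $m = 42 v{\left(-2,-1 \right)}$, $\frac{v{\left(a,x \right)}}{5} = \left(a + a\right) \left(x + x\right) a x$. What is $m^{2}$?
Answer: $11289600$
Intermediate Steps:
$v{\left(a,x \right)} = 20 a^{2} x^{2}$ ($v{\left(a,x \right)} = 5 \left(a + a\right) \left(x + x\right) a x = 5 \cdot 2 a 2 x a x = 5 \cdot 4 a x a x = 5 \cdot 4 x a^{2} x = 5 \cdot 4 a^{2} x^{2} = 20 a^{2} x^{2}$)
$m = 3360$ ($m = 42 \cdot 20 \left(-2\right)^{2} \left(-1\right)^{2} = 42 \cdot 20 \cdot 4 \cdot 1 = 42 \cdot 80 = 3360$)
$m^{2} = 3360^{2} = 11289600$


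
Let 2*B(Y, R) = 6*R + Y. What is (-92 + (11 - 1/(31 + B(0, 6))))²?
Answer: 15760900/2401 ≈ 6564.3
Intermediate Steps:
B(Y, R) = Y/2 + 3*R (B(Y, R) = (6*R + Y)/2 = (Y + 6*R)/2 = Y/2 + 3*R)
(-92 + (11 - 1/(31 + B(0, 6))))² = (-92 + (11 - 1/(31 + ((½)*0 + 3*6))))² = (-92 + (11 - 1/(31 + (0 + 18))))² = (-92 + (11 - 1/(31 + 18)))² = (-92 + (11 - 1/49))² = (-92 + 538/49)² = (-3970/49)² = 15760900/2401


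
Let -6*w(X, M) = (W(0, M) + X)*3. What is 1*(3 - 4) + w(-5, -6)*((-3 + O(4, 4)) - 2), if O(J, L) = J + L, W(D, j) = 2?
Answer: 7/2 ≈ 3.5000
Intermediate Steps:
w(X, M) = -1 - X/2 (w(X, M) = -(2 + X)*3/6 = -(6 + 3*X)/6 = -1 - X/2)
1*(3 - 4) + w(-5, -6)*((-3 + O(4, 4)) - 2) = 1*(3 - 4) + (-1 - ½*(-5))*((-3 + (4 + 4)) - 2) = 1*(-1) + (-1 + 5/2)*((-3 + 8) - 2) = -1 + 3*(5 - 2)/2 = -1 + (3/2)*3 = -1 + 9/2 = 7/2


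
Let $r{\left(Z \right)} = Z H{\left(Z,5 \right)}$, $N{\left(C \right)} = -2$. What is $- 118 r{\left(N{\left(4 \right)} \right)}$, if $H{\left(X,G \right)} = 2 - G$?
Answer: $-708$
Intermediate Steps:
$r{\left(Z \right)} = - 3 Z$ ($r{\left(Z \right)} = Z \left(2 - 5\right) = Z \left(-3\right) = - 3 Z$)
$- 118 r{\left(N{\left(4 \right)} \right)} = - 118 \left(\left(-3\right) \left(-2\right)\right) = \left(-118\right) 6 = -708$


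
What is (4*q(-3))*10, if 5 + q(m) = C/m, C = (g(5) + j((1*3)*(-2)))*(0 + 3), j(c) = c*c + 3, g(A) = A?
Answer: -1960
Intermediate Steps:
j(c) = 3 + c² (j(c) = c² + 3 = 3 + c²)
C = 132 (C = (5 + (3 + ((1*3)*(-2))²))*(0 + 3) = (5 + (3 + (3*(-2))²))*3 = (5 + (3 + (-6)²))*3 = (5 + (3 + 36))*3 = (5 + 39)*3 = 44*3 = 132)
q(m) = -5 + 132/m
(4*q(-3))*10 = (4*(-5 + 132/(-3)))*10 = (4*(-5 + 132*(-⅓)))*10 = (4*(-5 - 44))*10 = (4*(-49))*10 = -196*10 = -1960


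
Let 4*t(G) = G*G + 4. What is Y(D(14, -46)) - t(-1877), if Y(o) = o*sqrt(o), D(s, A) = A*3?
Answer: -3523133/4 - 138*I*sqrt(138) ≈ -8.8078e+5 - 1621.1*I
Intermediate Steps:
D(s, A) = 3*A
t(G) = 1 + G**2/4 (t(G) = (G*G + 4)/4 = (G**2 + 4)/4 = (4 + G**2)/4 = 1 + G**2/4)
Y(o) = o**(3/2)
Y(D(14, -46)) - t(-1877) = (3*(-46))**(3/2) - (1 + (1/4)*(-1877)**2) = (-138)**(3/2) - (1 + (1/4)*3523129) = -138*I*sqrt(138) - (1 + 3523129/4) = -138*I*sqrt(138) - 1*3523133/4 = -138*I*sqrt(138) - 3523133/4 = -3523133/4 - 138*I*sqrt(138)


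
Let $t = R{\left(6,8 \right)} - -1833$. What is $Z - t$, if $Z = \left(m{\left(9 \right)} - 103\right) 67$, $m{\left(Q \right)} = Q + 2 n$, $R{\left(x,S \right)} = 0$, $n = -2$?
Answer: $-8399$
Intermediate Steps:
$m{\left(Q \right)} = -4 + Q$ ($m{\left(Q \right)} = Q + 2 \left(-2\right) = Q - 4 = -4 + Q$)
$t = 1833$ ($t = 0 - -1833 = 0 + 1833 = 1833$)
$Z = -6566$ ($Z = \left(\left(-4 + 9\right) - 103\right) 67 = \left(5 - 103\right) 67 = \left(-98\right) 67 = -6566$)
$Z - t = -6566 - 1833 = -8399$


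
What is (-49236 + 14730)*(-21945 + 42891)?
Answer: -722762676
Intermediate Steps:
(-49236 + 14730)*(-21945 + 42891) = -34506*20946 = -722762676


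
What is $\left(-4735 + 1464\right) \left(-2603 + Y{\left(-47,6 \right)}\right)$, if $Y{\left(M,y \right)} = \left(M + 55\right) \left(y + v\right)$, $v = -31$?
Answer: $9168613$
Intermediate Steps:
$Y{\left(M,y \right)} = \left(-31 + y\right) \left(55 + M\right)$ ($Y{\left(M,y \right)} = \left(M + 55\right) \left(y - 31\right) = \left(55 + M\right) \left(-31 + y\right) = \left(-31 + y\right) \left(55 + M\right)$)
$\left(-4735 + 1464\right) \left(-2603 + Y{\left(-47,6 \right)}\right) = \left(-4735 + 1464\right) \left(-2603 - 200\right) = - 3271 \left(-2603 + \left(-1705 + 1457 + 330 - 282\right)\right) = - 3271 \left(-2603 - 200\right) = \left(-3271\right) \left(-2803\right) = 9168613$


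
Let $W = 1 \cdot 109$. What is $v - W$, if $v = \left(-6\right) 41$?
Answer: $-355$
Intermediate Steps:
$W = 109$
$v = -246$
$v - W = -246 - 109 = -355$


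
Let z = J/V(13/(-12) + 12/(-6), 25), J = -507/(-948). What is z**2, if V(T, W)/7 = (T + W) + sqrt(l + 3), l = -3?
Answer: 257049/21152502721 ≈ 1.2152e-5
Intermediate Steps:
J = 169/316 (J = -507*(-1/948) = 169/316 ≈ 0.53481)
V(T, W) = 7*T + 7*W (V(T, W) = 7*((T + W) + sqrt(-3 + 3)) = 7*((T + W) + sqrt(0)) = 7*((T + W) + 0) = 7*(T + W) = 7*T + 7*W)
z = 507/145439 (z = 169/(316*(7*(13/(-12) + 12/(-6)) + 7*25)) = 169/(316*(7*(13*(-1/12) + 12*(-1/6)) + 175)) = 169/(316*(7*(-13/12 - 2) + 175)) = 169/(316*(7*(-37/12) + 175)) = 169/(316*(-259/12 + 175)) = 169/(316*(1841/12)) = (169/316)*(12/1841) = 507/145439 ≈ 0.0034860)
z**2 = (507/145439)**2 = 257049/21152502721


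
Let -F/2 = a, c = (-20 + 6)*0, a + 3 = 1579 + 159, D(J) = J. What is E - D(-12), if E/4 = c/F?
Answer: 12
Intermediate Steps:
a = 1735 (a = -3 + (1579 + 159) = -3 + 1738 = 1735)
c = 0 (c = -14*0 = 0)
F = -3470 (F = -2*1735 = -3470)
E = 0 (E = 4*(0/(-3470)) = 4*(0*(-1/3470)) = 4*0 = 0)
E - D(-12) = 0 - 1*(-12) = 0 + 12 = 12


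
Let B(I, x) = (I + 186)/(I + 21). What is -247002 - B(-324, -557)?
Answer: -24947248/101 ≈ -2.4700e+5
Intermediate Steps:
B(I, x) = (186 + I)/(21 + I)
-247002 - B(-324, -557) = -247002 - (186 - 324)/(21 - 324) = -247002 - (-138)/(-303) = -247002 - (-1)*(-138)/303 = -247002 - 1*46/101 = -247002 - 46/101 = -24947248/101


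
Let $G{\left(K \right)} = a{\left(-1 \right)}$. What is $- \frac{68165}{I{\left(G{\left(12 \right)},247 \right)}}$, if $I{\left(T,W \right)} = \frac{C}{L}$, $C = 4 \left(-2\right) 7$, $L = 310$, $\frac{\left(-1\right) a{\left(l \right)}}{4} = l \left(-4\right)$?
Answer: $\frac{10565575}{28} \approx 3.7734 \cdot 10^{5}$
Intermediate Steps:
$a{\left(l \right)} = 16 l$ ($a{\left(l \right)} = - 4 l \left(-4\right) = - 4 \left(- 4 l\right) = 16 l$)
$G{\left(K \right)} = -16$ ($G{\left(K \right)} = 16 \left(-1\right) = -16$)
$C = -56$ ($C = \left(-8\right) 7 = -56$)
$I{\left(T,W \right)} = - \frac{28}{155}$ ($I{\left(T,W \right)} = - \frac{56}{310} = \left(-56\right) \frac{1}{310} = - \frac{28}{155}$)
$- \frac{68165}{I{\left(G{\left(12 \right)},247 \right)}} = - \frac{68165}{- \frac{28}{155}} = \left(-68165\right) \left(- \frac{155}{28}\right) = \frac{10565575}{28}$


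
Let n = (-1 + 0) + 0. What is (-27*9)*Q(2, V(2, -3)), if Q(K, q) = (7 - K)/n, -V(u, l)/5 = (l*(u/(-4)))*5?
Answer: 1215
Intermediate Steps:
V(u, l) = 25*l*u/4 (V(u, l) = -5*l*(u/(-4))*5 = -5*l*(u*(-¼))*5 = -5*l*(-u/4)*5 = -5*(-l*u/4)*5 = -(-25)*l*u/4 = 25*l*u/4)
n = -1 (n = -1 + 0 = -1)
Q(K, q) = -7 + K (Q(K, q) = (7 - K)/(-1) = (7 - K)*(-1) = -7 + K)
(-27*9)*Q(2, V(2, -3)) = (-27*9)*(-7 + 2) = -243*(-5) = 1215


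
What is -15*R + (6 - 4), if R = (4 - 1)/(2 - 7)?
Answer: 11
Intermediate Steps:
R = -3/5 (R = 3/(-5) = 3*(-1/5) = -3/5 ≈ -0.60000)
-15*R + (6 - 4) = -15*(-3/5) + (6 - 4) = 9 + 2 = 11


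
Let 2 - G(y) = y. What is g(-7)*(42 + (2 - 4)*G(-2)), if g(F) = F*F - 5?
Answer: 1496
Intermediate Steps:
G(y) = 2 - y
g(F) = -5 + F² (g(F) = F² - 5 = -5 + F²)
g(-7)*(42 + (2 - 4)*G(-2)) = (-5 + (-7)²)*(42 + (2 - 4)*(2 - 1*(-2))) = (-5 + 49)*(42 - 2*(2 + 2)) = 44*(42 - 2*4) = 44*(42 - 8) = 44*34 = 1496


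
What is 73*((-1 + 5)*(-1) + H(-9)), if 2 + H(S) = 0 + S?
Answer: -1095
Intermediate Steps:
H(S) = -2 + S (H(S) = -2 + (0 + S) = -2 + S)
73*((-1 + 5)*(-1) + H(-9)) = 73*((-1 + 5)*(-1) + (-2 - 9)) = 73*(4*(-1) - 11) = 73*(-4 - 11) = 73*(-15) = -1095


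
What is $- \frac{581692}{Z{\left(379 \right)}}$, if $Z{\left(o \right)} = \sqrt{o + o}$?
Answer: $- \frac{290846 \sqrt{758}}{379} \approx -21128.0$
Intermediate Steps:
$Z{\left(o \right)} = \sqrt{2} \sqrt{o}$ ($Z{\left(o \right)} = \sqrt{2 o} = \sqrt{2} \sqrt{o}$)
$- \frac{581692}{Z{\left(379 \right)}} = - \frac{581692}{\sqrt{2} \sqrt{379}} = - \frac{581692}{\sqrt{758}} = - 581692 \frac{\sqrt{758}}{758} = - \frac{290846 \sqrt{758}}{379}$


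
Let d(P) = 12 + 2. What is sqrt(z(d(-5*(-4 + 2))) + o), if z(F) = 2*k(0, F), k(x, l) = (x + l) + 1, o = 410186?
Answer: 2*sqrt(102554) ≈ 640.48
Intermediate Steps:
d(P) = 14
k(x, l) = 1 + l + x (k(x, l) = (l + x) + 1 = 1 + l + x)
z(F) = 2 + 2*F (z(F) = 2*(1 + F + 0) = 2*(1 + F) = 2 + 2*F)
sqrt(z(d(-5*(-4 + 2))) + o) = sqrt((2 + 2*14) + 410186) = sqrt((2 + 28) + 410186) = sqrt(30 + 410186) = sqrt(410216) = 2*sqrt(102554)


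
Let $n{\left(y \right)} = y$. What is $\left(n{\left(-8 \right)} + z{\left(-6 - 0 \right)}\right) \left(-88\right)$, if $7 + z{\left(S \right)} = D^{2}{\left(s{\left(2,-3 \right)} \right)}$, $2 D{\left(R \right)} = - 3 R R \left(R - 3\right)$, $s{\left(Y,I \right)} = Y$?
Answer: $-1848$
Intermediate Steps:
$D{\left(R \right)} = - \frac{3 R^{2} \left(-3 + R\right)}{2}$ ($D{\left(R \right)} = \frac{- 3 R R \left(R - 3\right)}{2} = \frac{- 3 R^{2} \left(-3 + R\right)}{2} = \frac{\left(-3\right) R^{2} \left(-3 + R\right)}{2} = - \frac{3 R^{2} \left(-3 + R\right)}{2}$)
$z{\left(S \right)} = 29$ ($z{\left(S \right)} = -7 + \left(\frac{3 \cdot 2^{2} \left(3 - 2\right)}{2}\right)^{2} = -7 + \left(\frac{3}{2} \cdot 4 \left(3 - 2\right)\right)^{2} = -7 + \left(\frac{3}{2} \cdot 4 \cdot 1\right)^{2} = -7 + 6^{2} = -7 + 36 = 29$)
$\left(n{\left(-8 \right)} + z{\left(-6 - 0 \right)}\right) \left(-88\right) = \left(-8 + 29\right) \left(-88\right) = 21 \left(-88\right) = -1848$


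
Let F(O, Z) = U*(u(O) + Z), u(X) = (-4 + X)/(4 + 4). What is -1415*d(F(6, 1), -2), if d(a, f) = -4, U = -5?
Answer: 5660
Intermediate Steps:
u(X) = -½ + X/8 (u(X) = (-4 + X)/8 = (-4 + X)*(⅛) = -½ + X/8)
F(O, Z) = 5/2 - 5*Z - 5*O/8 (F(O, Z) = -5*((-½ + O/8) + Z) = -5*(-½ + Z + O/8) = 5/2 - 5*Z - 5*O/8)
-1415*d(F(6, 1), -2) = -1415*(-4) = 5660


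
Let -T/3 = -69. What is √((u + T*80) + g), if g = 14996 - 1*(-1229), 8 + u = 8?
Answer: √32785 ≈ 181.07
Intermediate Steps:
T = 207 (T = -3*(-69) = 207)
u = 0 (u = -8 + 8 = 0)
g = 16225 (g = 14996 + 1229 = 16225)
√((u + T*80) + g) = √((0 + 207*80) + 16225) = √((0 + 16560) + 16225) = √(16560 + 16225) = √32785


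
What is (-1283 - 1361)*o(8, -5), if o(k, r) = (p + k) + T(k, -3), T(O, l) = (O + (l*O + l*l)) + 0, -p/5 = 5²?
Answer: 327856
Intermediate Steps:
p = -125 (p = -5*5² = -5*25 = -125)
T(O, l) = O + l² + O*l (T(O, l) = (O + (O*l + l²)) + 0 = (O + (l² + O*l)) + 0 = (O + l² + O*l) + 0 = O + l² + O*l)
o(k, r) = -116 - k (o(k, r) = (-125 + k) + (k + (-3)² + k*(-3)) = (-125 + k) + (k + 9 - 3*k) = (-125 + k) + (9 - 2*k) = -116 - k)
(-1283 - 1361)*o(8, -5) = (-1283 - 1361)*(-116 - 1*8) = -2644*(-116 - 8) = -2644*(-124) = 327856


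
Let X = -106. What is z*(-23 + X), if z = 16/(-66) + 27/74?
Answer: -12857/814 ≈ -15.795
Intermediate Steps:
z = 299/2442 (z = 16*(-1/66) + 27*(1/74) = -8/33 + 27/74 = 299/2442 ≈ 0.12244)
z*(-23 + X) = 299*(-23 - 106)/2442 = (299/2442)*(-129) = -12857/814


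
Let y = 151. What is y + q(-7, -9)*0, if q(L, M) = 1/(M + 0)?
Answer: 151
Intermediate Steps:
q(L, M) = 1/M
y + q(-7, -9)*0 = 151 + 0/(-9) = 151 - 1/9*0 = 151 + 0 = 151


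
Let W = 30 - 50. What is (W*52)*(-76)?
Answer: 79040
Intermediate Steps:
W = -20
(W*52)*(-76) = -20*52*(-76) = -1040*(-76) = 79040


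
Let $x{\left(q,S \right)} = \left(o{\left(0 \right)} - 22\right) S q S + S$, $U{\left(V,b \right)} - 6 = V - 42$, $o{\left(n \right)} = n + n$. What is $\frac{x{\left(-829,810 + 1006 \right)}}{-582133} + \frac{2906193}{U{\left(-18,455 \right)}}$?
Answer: $- \frac{1646563675015}{10478394} \approx -1.5714 \cdot 10^{5}$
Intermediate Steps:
$o{\left(n \right)} = 2 n$
$U{\left(V,b \right)} = -36 + V$ ($U{\left(V,b \right)} = 6 + \left(V - 42\right) = 6 + \left(-42 + V\right) = -36 + V$)
$x{\left(q,S \right)} = S - 22 q S^{2}$ ($x{\left(q,S \right)} = \left(2 \cdot 0 - 22\right) S q S + S = \left(0 - 22\right) S q S + S = - 22 S q S + S = - 22 q S^{2} + S = S - 22 q S^{2}$)
$\frac{x{\left(-829,810 + 1006 \right)}}{-582133} + \frac{2906193}{U{\left(-18,455 \right)}} = \frac{\left(810 + 1006\right) \left(1 - 22 \left(810 + 1006\right) \left(-829\right)\right)}{-582133} + \frac{2906193}{-36 - 18} = 1816 \left(1 - 39952 \left(-829\right)\right) \left(- \frac{1}{582133}\right) + \frac{2906193}{-54} = 1816 \left(1 + 33120208\right) \left(- \frac{1}{582133}\right) + 2906193 \left(- \frac{1}{54}\right) = 1816 \cdot 33120209 \left(- \frac{1}{582133}\right) - \frac{968731}{18} = 60146299544 \left(- \frac{1}{582133}\right) - \frac{968731}{18} = - \frac{60146299544}{582133} - \frac{968731}{18} = - \frac{1646563675015}{10478394}$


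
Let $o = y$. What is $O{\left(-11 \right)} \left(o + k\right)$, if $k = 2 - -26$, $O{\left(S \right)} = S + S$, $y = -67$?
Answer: $858$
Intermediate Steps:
$o = -67$
$O{\left(S \right)} = 2 S$
$k = 28$ ($k = 2 + 26 = 28$)
$O{\left(-11 \right)} \left(o + k\right) = 2 \left(-11\right) \left(-67 + 28\right) = \left(-22\right) \left(-39\right) = 858$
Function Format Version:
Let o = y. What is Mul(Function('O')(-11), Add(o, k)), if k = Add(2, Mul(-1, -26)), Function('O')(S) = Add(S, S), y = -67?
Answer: 858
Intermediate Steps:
o = -67
Function('O')(S) = Mul(2, S)
k = 28 (k = Add(2, 26) = 28)
Mul(Function('O')(-11), Add(o, k)) = Mul(Mul(2, -11), Add(-67, 28)) = Mul(-22, -39) = 858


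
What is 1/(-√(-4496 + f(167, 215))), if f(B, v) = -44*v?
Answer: I*√3489/6978 ≈ 0.0084649*I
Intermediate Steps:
1/(-√(-4496 + f(167, 215))) = 1/(-√(-4496 - 44*215)) = 1/(-√(-4496 - 9460)) = 1/(-√(-13956)) = 1/(-2*I*√3489) = I*√3489/6978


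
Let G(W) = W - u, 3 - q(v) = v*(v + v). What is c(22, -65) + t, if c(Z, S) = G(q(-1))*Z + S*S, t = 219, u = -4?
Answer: 4554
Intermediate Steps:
q(v) = 3 - 2*v**2 (q(v) = 3 - v*(v + v) = 3 - v*2*v = 3 - 2*v**2)
G(W) = 4 + W (G(W) = W - 1*(-4) = W + 4 = 4 + W)
c(Z, S) = S**2 + 5*Z (c(Z, S) = (4 + (3 - 2*(-1)**2))*Z + S*S = (4 + (3 - 2*1))*Z + S**2 = (4 + (3 - 2))*Z + S**2 = (4 + 1)*Z + S**2 = 5*Z + S**2 = S**2 + 5*Z)
c(22, -65) + t = ((-65)**2 + 5*22) + 219 = (4225 + 110) + 219 = 4335 + 219 = 4554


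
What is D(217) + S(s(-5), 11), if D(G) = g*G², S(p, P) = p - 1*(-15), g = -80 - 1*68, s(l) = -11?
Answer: -6969168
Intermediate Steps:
g = -148 (g = -80 - 68 = -148)
S(p, P) = 15 + p (S(p, P) = p + 15 = 15 + p)
D(G) = -148*G²
D(217) + S(s(-5), 11) = -148*217² + (15 - 11) = -148*47089 + 4 = -6969172 + 4 = -6969168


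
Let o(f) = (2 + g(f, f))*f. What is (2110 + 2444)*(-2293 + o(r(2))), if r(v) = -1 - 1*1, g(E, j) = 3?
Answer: -10487862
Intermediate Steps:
r(v) = -2 (r(v) = -1 - 1 = -2)
o(f) = 5*f (o(f) = (2 + 3)*f = 5*f)
(2110 + 2444)*(-2293 + o(r(2))) = (2110 + 2444)*(-2293 + 5*(-2)) = 4554*(-2293 - 10) = 4554*(-2303) = -10487862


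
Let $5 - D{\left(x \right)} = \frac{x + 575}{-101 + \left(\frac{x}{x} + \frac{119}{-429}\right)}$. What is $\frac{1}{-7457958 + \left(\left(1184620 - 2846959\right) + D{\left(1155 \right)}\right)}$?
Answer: $- \frac{43019}{392345099378} \approx -1.0965 \cdot 10^{-7}$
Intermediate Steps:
$D{\left(x \right)} = \frac{461770}{43019} + \frac{429 x}{43019}$ ($D{\left(x \right)} = 5 - \frac{x + 575}{-101 + \left(\frac{x}{x} + \frac{119}{-429}\right)} = 5 - \frac{575 + x}{-101 + \left(1 + 119 \left(- \frac{1}{429}\right)\right)} = 5 - \frac{575 + x}{-101 + \left(1 - \frac{119}{429}\right)} = 5 - \frac{575 + x}{-101 + \frac{310}{429}} = 5 - \frac{575 + x}{- \frac{43019}{429}} = 5 - \left(575 + x\right) \left(- \frac{429}{43019}\right) = 5 - \left(- \frac{246675}{43019} - \frac{429 x}{43019}\right) = 5 + \left(\frac{246675}{43019} + \frac{429 x}{43019}\right) = \frac{461770}{43019} + \frac{429 x}{43019}$)
$\frac{1}{-7457958 + \left(\left(1184620 - 2846959\right) + D{\left(1155 \right)}\right)} = \frac{1}{-7457958 + \left(\left(1184620 - 2846959\right) + \left(\frac{461770}{43019} + \frac{429}{43019} \cdot 1155\right)\right)} = \frac{1}{-7457958 + \left(-1662339 + \left(\frac{461770}{43019} + \frac{495495}{43019}\right)\right)} = \frac{1}{-7457958 + \left(-1662339 + \frac{957265}{43019}\right)} = \frac{1}{-7457958 - \frac{71511204176}{43019}} = \frac{1}{- \frac{392345099378}{43019}} = - \frac{43019}{392345099378}$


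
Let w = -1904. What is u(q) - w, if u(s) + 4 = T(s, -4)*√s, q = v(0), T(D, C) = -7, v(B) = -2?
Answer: 1900 - 7*I*√2 ≈ 1900.0 - 9.8995*I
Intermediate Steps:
q = -2
u(s) = -4 - 7*√s
u(q) - w = (-4 - 7*I*√2) - 1*(-1904) = (-4 - 7*I*√2) + 1904 = 1900 - 7*I*√2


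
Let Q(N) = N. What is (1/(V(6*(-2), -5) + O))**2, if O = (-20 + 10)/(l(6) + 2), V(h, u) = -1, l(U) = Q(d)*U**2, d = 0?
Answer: 1/36 ≈ 0.027778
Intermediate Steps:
l(U) = 0 (l(U) = 0*U**2 = 0)
O = -5 (O = (-20 + 10)/(0 + 2) = -10/2 = -10*1/2 = -5)
(1/(V(6*(-2), -5) + O))**2 = (1/(-1 - 5))**2 = (1/(-6))**2 = (-1/6)**2 = 1/36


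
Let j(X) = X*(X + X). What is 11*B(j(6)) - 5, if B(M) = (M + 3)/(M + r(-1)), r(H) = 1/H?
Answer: 470/71 ≈ 6.6197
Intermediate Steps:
j(X) = 2*X**2 (j(X) = X*(2*X) = 2*X**2)
B(M) = (3 + M)/(-1 + M) (B(M) = (M + 3)/(M + 1/(-1)) = (3 + M)/(M - 1) = (3 + M)/(-1 + M))
11*B(j(6)) - 5 = 11*((3 + 2*6**2)/(-1 + 2*6**2)) - 5 = 11*((3 + 2*36)/(-1 + 2*36)) - 5 = 11*((3 + 72)/(-1 + 72)) - 5 = 11*(75/71) - 5 = 825/71 - 5 = 470/71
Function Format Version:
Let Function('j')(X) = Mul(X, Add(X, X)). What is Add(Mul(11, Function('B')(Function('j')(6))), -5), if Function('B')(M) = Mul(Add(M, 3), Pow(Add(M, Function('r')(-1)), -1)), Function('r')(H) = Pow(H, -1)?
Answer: Rational(470, 71) ≈ 6.6197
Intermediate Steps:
Function('j')(X) = Mul(2, Pow(X, 2)) (Function('j')(X) = Mul(X, Mul(2, X)) = Mul(2, Pow(X, 2)))
Function('B')(M) = Mul(Pow(Add(-1, M), -1), Add(3, M)) (Function('B')(M) = Mul(Add(M, 3), Pow(Add(M, Pow(-1, -1)), -1)) = Mul(Add(3, M), Pow(Add(M, -1), -1)) = Mul(Add(3, M), Pow(Add(-1, M), -1)) = Mul(Pow(Add(-1, M), -1), Add(3, M)))
Add(Mul(11, Function('B')(Function('j')(6))), -5) = Add(Mul(11, Mul(Pow(Add(-1, Mul(2, Pow(6, 2))), -1), Add(3, Mul(2, Pow(6, 2))))), -5) = Add(Mul(11, Mul(Pow(Add(-1, Mul(2, 36)), -1), Add(3, Mul(2, 36)))), -5) = Add(Mul(11, Mul(Pow(Add(-1, 72), -1), Add(3, 72))), -5) = Add(Mul(11, Mul(Pow(71, -1), 75)), -5) = Add(Mul(11, Mul(Rational(1, 71), 75)), -5) = Add(Mul(11, Rational(75, 71)), -5) = Add(Rational(825, 71), -5) = Rational(470, 71)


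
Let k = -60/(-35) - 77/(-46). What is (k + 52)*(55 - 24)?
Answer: 552885/322 ≈ 1717.0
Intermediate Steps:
k = 1091/322 (k = -60*(-1/35) - 77*(-1/46) = 12/7 + 77/46 = 1091/322 ≈ 3.3882)
(k + 52)*(55 - 24) = (1091/322 + 52)*(55 - 24) = (17835/322)*31 = 552885/322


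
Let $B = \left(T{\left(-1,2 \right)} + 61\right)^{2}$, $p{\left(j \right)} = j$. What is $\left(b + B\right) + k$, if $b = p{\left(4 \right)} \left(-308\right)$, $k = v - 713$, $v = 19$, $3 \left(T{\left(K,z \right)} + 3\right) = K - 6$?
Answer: $\frac{10555}{9} \approx 1172.8$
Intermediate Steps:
$T{\left(K,z \right)} = -5 + \frac{K}{3}$ ($T{\left(K,z \right)} = -3 + \frac{K - 6}{3} = -3 + \frac{-6 + K}{3} = -3 + \left(-2 + \frac{K}{3}\right) = -5 + \frac{K}{3}$)
$k = -694$ ($k = 19 - 713 = -694$)
$B = \frac{27889}{9}$ ($B = \left(\left(-5 + \frac{1}{3} \left(-1\right)\right) + 61\right)^{2} = \left(\left(-5 - \frac{1}{3}\right) + 61\right)^{2} = \left(- \frac{16}{3} + 61\right)^{2} = \left(\frac{167}{3}\right)^{2} = \frac{27889}{9} \approx 3098.8$)
$b = -1232$ ($b = 4 \left(-308\right) = -1232$)
$\left(b + B\right) + k = \left(-1232 + \frac{27889}{9}\right) - 694 = \frac{16801}{9} - 694 = \frac{10555}{9}$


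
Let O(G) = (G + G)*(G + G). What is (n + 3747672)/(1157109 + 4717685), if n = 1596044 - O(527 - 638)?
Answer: 2647216/2937397 ≈ 0.90121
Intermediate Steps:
O(G) = 4*G² (O(G) = (2*G)*(2*G) = 4*G²)
n = 1546760 (n = 1596044 - 4*(527 - 638)² = 1596044 - 4*(-111)² = 1596044 - 4*12321 = 1596044 - 1*49284 = 1596044 - 49284 = 1546760)
(n + 3747672)/(1157109 + 4717685) = (1546760 + 3747672)/(1157109 + 4717685) = 5294432/5874794 = 5294432*(1/5874794) = 2647216/2937397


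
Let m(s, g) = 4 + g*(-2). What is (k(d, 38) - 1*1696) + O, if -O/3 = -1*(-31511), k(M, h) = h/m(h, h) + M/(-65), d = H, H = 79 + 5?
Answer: -225180119/2340 ≈ -96231.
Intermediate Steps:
H = 84
m(s, g) = 4 - 2*g
d = 84
k(M, h) = -M/65 + h/(4 - 2*h) (k(M, h) = h/(4 - 2*h) + M/(-65) = h/(4 - 2*h) + M*(-1/65) = h/(4 - 2*h) - M/65 = -M/65 + h/(4 - 2*h))
O = -94533 (O = -(-3)*(-31511) = -3*31511 = -94533)
(k(d, 38) - 1*1696) + O = ((-½*38 - 1/65*84*(-2 + 38))/(-2 + 38) - 1*1696) - 94533 = ((-19 - 1/65*84*36)/36 - 1696) - 94533 = ((-19 - 3024/65)/36 - 1696) - 94533 = ((1/36)*(-4259/65) - 1696) - 94533 = (-4259/2340 - 1696) - 94533 = -3972899/2340 - 94533 = -225180119/2340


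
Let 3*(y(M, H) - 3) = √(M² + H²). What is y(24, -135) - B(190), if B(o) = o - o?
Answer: 3 + √2089 ≈ 48.706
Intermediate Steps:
B(o) = 0
y(M, H) = 3 + √(H² + M²)/3 (y(M, H) = 3 + √(M² + H²)/3 = 3 + √(H² + M²)/3)
y(24, -135) - B(190) = (3 + √((-135)² + 24²)/3) - 1*0 = (3 + √(18225 + 576)/3) + 0 = (3 + √18801/3) + 0 = (3 + (3*√2089)/3) + 0 = (3 + √2089) + 0 = 3 + √2089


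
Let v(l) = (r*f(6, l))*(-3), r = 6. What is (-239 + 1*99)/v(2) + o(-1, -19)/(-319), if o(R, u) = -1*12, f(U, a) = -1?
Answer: -22222/2871 ≈ -7.7402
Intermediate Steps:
v(l) = 18 (v(l) = (6*(-1))*(-3) = -6*(-3) = 18)
o(R, u) = -12
(-239 + 1*99)/v(2) + o(-1, -19)/(-319) = (-239 + 1*99)/18 - 12/(-319) = (-239 + 99)*(1/18) - 12*(-1/319) = -140*1/18 + 12/319 = -70/9 + 12/319 = -22222/2871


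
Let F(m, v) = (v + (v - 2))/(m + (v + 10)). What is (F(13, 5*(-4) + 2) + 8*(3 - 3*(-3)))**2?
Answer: 195364/25 ≈ 7814.6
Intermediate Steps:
F(m, v) = (-2 + 2*v)/(10 + m + v) (F(m, v) = (v + (-2 + v))/(m + (10 + v)) = (-2 + 2*v)/(10 + m + v))
(F(13, 5*(-4) + 2) + 8*(3 - 3*(-3)))**2 = (2*(-1 + (5*(-4) + 2))/(10 + 13 + (5*(-4) + 2)) + 8*(3 - 3*(-3)))**2 = (2*(-1 + (-20 + 2))/(10 + 13 + (-20 + 2)) + 8*(3 + 9))**2 = (2*(-1 - 18)/(10 + 13 - 18) + 8*12)**2 = (2*(-19)/5 + 96)**2 = (2*(1/5)*(-19) + 96)**2 = (-38/5 + 96)**2 = (442/5)**2 = 195364/25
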